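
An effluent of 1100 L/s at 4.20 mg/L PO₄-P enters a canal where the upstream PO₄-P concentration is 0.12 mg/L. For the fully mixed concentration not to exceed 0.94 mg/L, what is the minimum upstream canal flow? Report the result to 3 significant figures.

4370 L/s

Set C_mix = 0.94: (Q·0.1200 + 1100·4.200) / (Q + 1100) = 0.94
→ Q = 1100·(4.200 − 0.94)/(0.94 − 0.1200) = 4373 L/s.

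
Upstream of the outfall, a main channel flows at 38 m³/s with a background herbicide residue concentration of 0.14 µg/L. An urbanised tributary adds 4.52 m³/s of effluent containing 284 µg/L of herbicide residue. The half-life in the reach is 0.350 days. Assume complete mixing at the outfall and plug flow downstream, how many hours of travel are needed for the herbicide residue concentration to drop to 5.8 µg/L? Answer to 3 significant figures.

Conservation of mass: C = (38.00·0.1400 + 4.520·284.0) / 42.52 = 1289/42.52 = 30.32 µg/L.
Half-life 0.350 d → k = ln 2 / 0.350 = 1.980 d⁻¹.
30.32·exp(−k·t) = 5.8 → t = ln(30.32/5.8)/k = 72150 s = 20.04 h.

20.0 h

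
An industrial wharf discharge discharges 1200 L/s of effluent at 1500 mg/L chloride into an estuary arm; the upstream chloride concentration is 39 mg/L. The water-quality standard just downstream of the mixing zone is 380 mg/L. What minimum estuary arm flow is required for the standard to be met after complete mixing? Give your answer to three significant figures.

3940 L/s

Set C_mix = 380: (Q·39.00 + 1200·1500) / (Q + 1200) = 380
→ Q = 1200·(1500 − 380)/(380 − 39.00) = 3941 L/s.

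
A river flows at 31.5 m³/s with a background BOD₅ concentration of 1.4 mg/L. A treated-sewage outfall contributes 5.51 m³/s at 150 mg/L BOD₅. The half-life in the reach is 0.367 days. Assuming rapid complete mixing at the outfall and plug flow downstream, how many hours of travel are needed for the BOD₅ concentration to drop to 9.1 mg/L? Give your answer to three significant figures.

12.1 h

Mass balance: C = (31.50·1.400 + 5.510·150.0) / 37.01 = 870.6/37.01 = 23.52 mg/L.
Half-life 0.367 d → k = ln 2 / 0.367 = 1.889 d⁻¹.
23.52·exp(−k·t) = 9.1 → t = ln(23.52/9.1)/k = 43450 s = 12.07 h.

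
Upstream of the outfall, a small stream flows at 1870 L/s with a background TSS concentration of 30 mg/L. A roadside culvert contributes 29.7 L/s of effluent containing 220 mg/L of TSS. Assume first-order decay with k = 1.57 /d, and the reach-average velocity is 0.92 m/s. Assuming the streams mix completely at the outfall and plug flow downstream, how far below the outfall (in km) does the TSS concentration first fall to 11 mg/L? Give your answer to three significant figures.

Flow-weighted average: C = (1870·30.00 + 29.70·220.0) / 1900 = 62630/1900 = 32.97 mg/L.
Set 32.97·exp(−k·t) = 11 → t = ln(32.97/11)/k = 60410 s = 16.78 h.
Distance = v·t = 0.92·60410 = 55580 m = 55.58 km.

55.6 km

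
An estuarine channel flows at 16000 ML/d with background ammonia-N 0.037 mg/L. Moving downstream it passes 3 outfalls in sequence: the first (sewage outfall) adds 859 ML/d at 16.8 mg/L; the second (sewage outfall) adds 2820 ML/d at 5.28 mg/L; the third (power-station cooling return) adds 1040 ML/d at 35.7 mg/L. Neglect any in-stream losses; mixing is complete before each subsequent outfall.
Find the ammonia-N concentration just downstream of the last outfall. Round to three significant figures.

After outfall 1: Q = 16000 + 859.0 = 16860 ML/d; C = (16000·0.03700 + 859.0·16.80)/16860 = 0.8911 mg/L.
After outfall 2: Q = 16860 + 2820 = 19680 ML/d; C = (16860·0.8911 + 2820·5.280)/19680 = 1.520 mg/L.
After outfall 3: Q = 19680 + 1040 = 20720 ML/d; C = (19680·1.520 + 1040·35.70)/20720 = 3.236 mg/L.

3.24 mg/L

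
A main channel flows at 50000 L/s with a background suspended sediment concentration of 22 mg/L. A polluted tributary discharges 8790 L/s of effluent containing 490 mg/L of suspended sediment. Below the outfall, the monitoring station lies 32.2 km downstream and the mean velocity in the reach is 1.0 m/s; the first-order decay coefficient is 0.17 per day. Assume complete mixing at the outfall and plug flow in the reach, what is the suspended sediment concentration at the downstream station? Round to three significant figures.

Mass balance: C = (50000·22.00 + 8790·490.0) / 58790 = 5407000/58790 = 91.97 mg/L.
Travel time t = 32.2·1000 / 1.0 = 32200 s = 8.944 h.
First-order decay: C = 91.97·exp(−k·t) = 91.97·0.9386 = 86.33 mg/L.

86.3 mg/L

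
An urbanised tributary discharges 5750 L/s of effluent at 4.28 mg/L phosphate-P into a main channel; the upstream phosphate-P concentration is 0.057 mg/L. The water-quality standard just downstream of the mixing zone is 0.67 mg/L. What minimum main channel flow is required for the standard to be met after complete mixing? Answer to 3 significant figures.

33900 L/s

Set C_mix = 0.67: (Q·0.05700 + 5750·4.280) / (Q + 5750) = 0.67
→ Q = 5750·(4.280 − 0.67)/(0.67 − 0.05700) = 33860 L/s.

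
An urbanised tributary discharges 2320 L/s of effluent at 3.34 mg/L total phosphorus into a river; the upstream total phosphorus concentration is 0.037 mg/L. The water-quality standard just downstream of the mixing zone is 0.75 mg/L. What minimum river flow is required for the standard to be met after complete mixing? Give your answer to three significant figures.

8430 L/s

Set C_mix = 0.75: (Q·0.03700 + 2320·3.340) / (Q + 2320) = 0.75
→ Q = 2320·(3.340 − 0.75)/(0.75 − 0.03700) = 8427 L/s.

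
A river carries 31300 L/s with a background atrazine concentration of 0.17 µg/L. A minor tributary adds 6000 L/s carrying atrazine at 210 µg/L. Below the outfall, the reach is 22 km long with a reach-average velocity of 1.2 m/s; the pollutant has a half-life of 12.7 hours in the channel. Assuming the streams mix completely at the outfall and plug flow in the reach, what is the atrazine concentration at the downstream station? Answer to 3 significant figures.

25.7 µg/L

Conservation of mass: C = (31300·0.1700 + 6000·210.0) / 37300 = 1265000/37300 = 33.92 µg/L.
Travel time t = 22·1000 / 1.2 = 18330 s = 5.093 h.
Half-life 12.7 h → k = ln 2 / 12.7 = 0.05458 h⁻¹ = 1.310 d⁻¹.
Applying C = C₀e^(−kt): 33.92 × 0.7573 = 25.69 µg/L.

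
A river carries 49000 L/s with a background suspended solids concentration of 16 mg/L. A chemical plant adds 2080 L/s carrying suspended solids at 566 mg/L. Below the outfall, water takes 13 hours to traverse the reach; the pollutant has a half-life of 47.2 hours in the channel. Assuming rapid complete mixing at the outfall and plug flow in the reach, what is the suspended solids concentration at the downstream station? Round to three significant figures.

31.7 mg/L

Mass balance: C = (49000·16.00 + 2080·566.0) / 51080 = 1961000/51080 = 38.40 mg/L.
Half-life 47.2 h → k = ln 2 / 47.2 = 0.01469 h⁻¹ = 0.3524 d⁻¹.
After decay, C = 38.40 × e^(−kt) = 38.40 × 0.8262 = 31.72 mg/L.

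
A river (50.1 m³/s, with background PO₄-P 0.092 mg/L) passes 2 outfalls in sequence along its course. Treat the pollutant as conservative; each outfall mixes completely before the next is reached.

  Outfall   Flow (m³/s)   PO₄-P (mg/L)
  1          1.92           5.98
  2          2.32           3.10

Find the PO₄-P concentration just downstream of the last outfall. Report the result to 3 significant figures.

Below outfall 1: Q → 52.02 m³/s, C = (50.10·0.09200 + 1.920·5.980)/52.02 = 0.3093 mg/L.
Below outfall 2: Q → 54.34 m³/s, C = (52.02·0.3093 + 2.320·3.100)/54.34 = 0.4285 mg/L.

0.428 mg/L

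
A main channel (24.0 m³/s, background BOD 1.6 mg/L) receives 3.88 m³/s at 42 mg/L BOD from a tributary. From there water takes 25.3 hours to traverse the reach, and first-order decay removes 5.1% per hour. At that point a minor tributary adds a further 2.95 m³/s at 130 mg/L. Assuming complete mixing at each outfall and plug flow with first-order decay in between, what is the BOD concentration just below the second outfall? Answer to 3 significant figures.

14.2 mg/L

Conservation of mass: C = (24.00·1.600 + 3.880·42.00) / 27.88 = 201.4/27.88 = 7.222 mg/L; combined flow 27.88 m³/s.
5.1%/h lost → k = −ln(1 − 0.051) = 0.05235 h⁻¹.
Applying C = C₀e^(−kt): 7.222 × 0.2660 = 1.921 mg/L.
Second outfall: C = (27.88·1.921 + 2.950·130.0)/30.83 = 14.18 mg/L.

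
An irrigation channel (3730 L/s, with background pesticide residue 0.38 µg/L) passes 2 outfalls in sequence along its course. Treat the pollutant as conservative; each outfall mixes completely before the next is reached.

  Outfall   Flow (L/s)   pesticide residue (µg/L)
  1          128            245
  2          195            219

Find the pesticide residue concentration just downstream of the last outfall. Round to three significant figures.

18.6 µg/L

Outfall 1: combined Q = 3858 L/s; C = (3730·0.3800 + 128.0·245.0)/3858 = 8.496 µg/L.
Outfall 2: combined Q = 4053 L/s; C = (3858·8.496 + 195.0·219.0)/4053 = 18.62 µg/L.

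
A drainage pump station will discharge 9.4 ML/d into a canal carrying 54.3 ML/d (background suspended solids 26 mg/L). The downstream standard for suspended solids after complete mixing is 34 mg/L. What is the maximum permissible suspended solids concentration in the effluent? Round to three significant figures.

At the limit, (Qr·Cr + Qe·Cₑ)/(Qr + Qe) = 34:
Cₑ = (63.70·34 − 54.30·26.00) / 9.400 = 80.21 mg/L.

80.2 mg/L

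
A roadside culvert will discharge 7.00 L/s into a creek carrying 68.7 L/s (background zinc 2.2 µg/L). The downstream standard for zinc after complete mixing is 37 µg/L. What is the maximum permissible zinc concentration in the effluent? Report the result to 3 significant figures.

At the limit, (Qr·Cr + Qe·Cₑ)/(Qr + Qe) = 37:
Cₑ = (75.70·37 − 68.70·2.200) / 7.000 = 378.5 µg/L.

379 µg/L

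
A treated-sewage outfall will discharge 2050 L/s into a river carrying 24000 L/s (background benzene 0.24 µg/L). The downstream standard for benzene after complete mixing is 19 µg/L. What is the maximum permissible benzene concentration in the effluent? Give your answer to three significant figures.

239 µg/L

At the limit, (Qr·Cr + Qe·Cₑ)/(Qr + Qe) = 19:
Cₑ = (26050·19 − 24000·0.2400) / 2050 = 238.6 µg/L.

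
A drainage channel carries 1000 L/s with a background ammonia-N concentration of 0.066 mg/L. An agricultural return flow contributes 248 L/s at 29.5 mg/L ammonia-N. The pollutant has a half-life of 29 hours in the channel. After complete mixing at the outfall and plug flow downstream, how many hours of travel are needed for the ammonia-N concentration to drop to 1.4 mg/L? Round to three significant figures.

After mixing, C = (1000·0.06600 + 248.0·29.50) / 1248 = 7382/1248 = 5.915 mg/L.
Half-life 29 h → k = ln 2 / 29 = 0.02390 h⁻¹ = 0.5736 d⁻¹.
5.915·exp(−k·t) = 1.4 → t = ln(5.915/1.4)/k = 217000 s = 60.29 h.

60.3 h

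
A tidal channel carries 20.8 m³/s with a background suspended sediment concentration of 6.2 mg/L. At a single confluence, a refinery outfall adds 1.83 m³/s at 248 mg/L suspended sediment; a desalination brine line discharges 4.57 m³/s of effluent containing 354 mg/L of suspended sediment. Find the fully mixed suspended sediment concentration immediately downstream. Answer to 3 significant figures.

80.9 mg/L

Flow-weighted average: C = (20.80·6.200 + 1.830·248.0 + 4.570·354.0) / 27.20 = 2201/27.20 = 80.90 mg/L.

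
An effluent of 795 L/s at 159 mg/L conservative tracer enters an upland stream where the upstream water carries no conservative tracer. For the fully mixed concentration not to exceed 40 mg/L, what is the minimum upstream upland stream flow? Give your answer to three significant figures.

Set C_mix = 40: (Q·0 + 795.0·159.0) / (Q + 795.0) = 40
→ Q = 795.0·(159.0 − 40)/(40 − 0) = 2365 L/s.

2370 L/s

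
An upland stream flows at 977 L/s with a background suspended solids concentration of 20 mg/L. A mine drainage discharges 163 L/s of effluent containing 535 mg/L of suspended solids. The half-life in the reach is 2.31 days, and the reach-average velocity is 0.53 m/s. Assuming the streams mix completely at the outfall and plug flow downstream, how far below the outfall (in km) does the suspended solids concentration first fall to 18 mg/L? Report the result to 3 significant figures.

252 km

Flow-weighted average: C = (977.0·20.00 + 163.0·535.0) / 1140 = 106700/1140 = 93.64 mg/L.
Half-life 2.31 d → k = ln 2 / 2.31 = 0.3001 d⁻¹.
Set 93.64·exp(−k·t) = 18 → t = ln(93.64/18)/k = 474800 s = 131.9 h.
Distance = v·t = 0.53·474800 = 251700 m = 251.7 km.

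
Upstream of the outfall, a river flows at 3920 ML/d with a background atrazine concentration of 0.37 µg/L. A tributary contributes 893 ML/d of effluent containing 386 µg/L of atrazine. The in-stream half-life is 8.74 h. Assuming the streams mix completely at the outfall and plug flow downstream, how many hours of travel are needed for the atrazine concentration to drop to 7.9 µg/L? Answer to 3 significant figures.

Mixed concentration C = ΣQC/ΣQ = (3920·0.3700 + 893.0·386.0) / 4813 = 346100/4813 = 71.92 µg/L.
Half-life 8.74 h → k = ln 2 / 8.74 = 0.07931 h⁻¹ = 1.903 d⁻¹.
71.92·exp(−k·t) = 7.9 → t = ln(71.92/7.9)/k = 100300 s = 27.85 h.

27.8 h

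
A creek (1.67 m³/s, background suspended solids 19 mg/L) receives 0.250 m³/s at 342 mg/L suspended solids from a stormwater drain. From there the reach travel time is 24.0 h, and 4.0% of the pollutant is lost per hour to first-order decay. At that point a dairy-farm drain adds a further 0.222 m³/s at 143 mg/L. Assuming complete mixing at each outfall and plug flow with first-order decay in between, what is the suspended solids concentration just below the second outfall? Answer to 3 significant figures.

35.4 mg/L

After mixing, C = (1.670·19.00 + 0.2500·342.0) / 1.920 = 117.2/1.920 = 61.06 mg/L; combined flow 1.920 m³/s.
4.0%/h lost → k = −ln(1 − 0.04) = 0.04082 h⁻¹.
Applying C = C₀e^(−kt): 61.06 × 0.3754 = 22.92 mg/L.
At the second outfall, C = (1.920·22.92 + 0.2220·143.0) / (1.920 + 0.2220) = 35.37 mg/L.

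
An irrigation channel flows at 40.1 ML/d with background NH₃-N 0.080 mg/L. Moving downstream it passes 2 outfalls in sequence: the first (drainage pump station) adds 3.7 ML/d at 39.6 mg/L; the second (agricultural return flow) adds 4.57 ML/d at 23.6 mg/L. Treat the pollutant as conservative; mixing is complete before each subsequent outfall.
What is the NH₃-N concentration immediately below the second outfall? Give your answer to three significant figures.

5.33 mg/L

After outfall 1: Q = 40.10 + 3.700 = 43.80 ML/d; C = (40.10·0.08000 + 3.700·39.60)/43.80 = 3.418 mg/L.
After outfall 2: Q = 43.80 + 4.570 = 48.37 ML/d; C = (43.80·3.418 + 4.570·23.60)/48.37 = 5.325 mg/L.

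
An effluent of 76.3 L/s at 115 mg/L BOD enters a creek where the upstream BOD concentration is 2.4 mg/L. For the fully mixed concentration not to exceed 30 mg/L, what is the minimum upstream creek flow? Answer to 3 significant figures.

235 L/s

Set C_mix = 30: (Q·2.400 + 76.30·115.0) / (Q + 76.30) = 30
→ Q = 76.30·(115.0 − 30)/(30 − 2.400) = 235.0 L/s.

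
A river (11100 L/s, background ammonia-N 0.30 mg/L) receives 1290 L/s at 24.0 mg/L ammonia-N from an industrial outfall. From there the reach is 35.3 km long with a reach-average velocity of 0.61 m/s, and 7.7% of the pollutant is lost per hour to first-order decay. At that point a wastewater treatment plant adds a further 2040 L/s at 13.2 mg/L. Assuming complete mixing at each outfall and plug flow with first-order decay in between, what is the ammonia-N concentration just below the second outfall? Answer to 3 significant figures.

Mixed concentration C = ΣQC/ΣQ = (11100·0.3000 + 1290·24.00) / 12390 = 34290/12390 = 2.768 mg/L; combined flow 12390 L/s.
Travel time t = 35.3·1000 / 0.61 = 57870 s = 16.07 h.
7.7%/h lost → k = −ln(1 − 0.077) = 0.08013 h⁻¹.
First-order decay: C = 2.768·exp(−k·t) = 2.768·0.2758 = 0.7634 mg/L.
Second outfall: C = (12390·0.7634 + 2040·13.20)/14430 = 2.522 mg/L.

2.52 mg/L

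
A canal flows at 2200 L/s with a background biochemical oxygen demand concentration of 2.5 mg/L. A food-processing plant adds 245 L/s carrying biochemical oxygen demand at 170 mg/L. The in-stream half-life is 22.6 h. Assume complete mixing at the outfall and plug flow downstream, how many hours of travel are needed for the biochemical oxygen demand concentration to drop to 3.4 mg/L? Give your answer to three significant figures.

Flow-weighted average: C = (2200·2.500 + 245.0·170.0) / 2445 = 47150/2445 = 19.28 mg/L.
Half-life 22.6 h → k = ln 2 / 22.6 = 0.03067 h⁻¹ = 0.7361 d⁻¹.
19.28·exp(−k·t) = 3.4 → t = ln(19.28/3.4)/k = 203700 s = 56.59 h.

56.6 h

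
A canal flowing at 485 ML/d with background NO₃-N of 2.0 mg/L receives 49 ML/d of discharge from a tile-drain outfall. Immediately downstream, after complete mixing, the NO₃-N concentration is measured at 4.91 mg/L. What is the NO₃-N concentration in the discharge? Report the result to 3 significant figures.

Mass balance: 485.0·2.000 + 49.00·Cₑ = 534.0·4.910
→ Cₑ = (534.0·4.910 − 485.0·2.000) / 49.00 = 33.71 mg/L.

33.7 mg/L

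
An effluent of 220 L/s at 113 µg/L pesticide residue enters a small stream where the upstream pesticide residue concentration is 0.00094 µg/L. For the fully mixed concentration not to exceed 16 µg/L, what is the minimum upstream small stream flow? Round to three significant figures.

Set C_mix = 16: (Q·0.0009400 + 220.0·113.0) / (Q + 220.0) = 16
→ Q = 220.0·(113.0 − 16)/(16 − 0.0009400) = 1334 L/s.

1330 L/s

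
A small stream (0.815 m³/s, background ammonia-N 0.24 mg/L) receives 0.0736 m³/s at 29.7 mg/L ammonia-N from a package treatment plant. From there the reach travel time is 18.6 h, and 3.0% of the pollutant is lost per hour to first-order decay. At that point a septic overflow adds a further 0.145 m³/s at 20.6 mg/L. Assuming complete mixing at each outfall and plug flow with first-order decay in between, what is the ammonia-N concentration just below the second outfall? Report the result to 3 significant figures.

Conservation of mass: C = (0.8150·0.2400 + 0.07360·29.70) / 0.8886 = 2.382/0.8886 = 2.680 mg/L; combined flow 0.8886 m³/s.
3.0%/h lost → k = −ln(1 − 0.03) = 0.03046 h⁻¹.
Decay over the reach: 2.680·exp(−kt) = 2.680·0.5675 = 1.521 mg/L.
Second outfall: C = (0.8886·1.521 + 0.1450·20.60)/1.034 = 4.197 mg/L.

4.20 mg/L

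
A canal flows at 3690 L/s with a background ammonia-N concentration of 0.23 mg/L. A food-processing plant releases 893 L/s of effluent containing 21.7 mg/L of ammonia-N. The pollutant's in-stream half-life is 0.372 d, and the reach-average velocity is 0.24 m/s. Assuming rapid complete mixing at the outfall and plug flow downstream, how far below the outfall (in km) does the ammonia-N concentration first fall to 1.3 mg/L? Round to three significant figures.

Mass balance: C = (3690·0.2300 + 893.0·21.70) / 4583 = 20230/4583 = 4.413 mg/L.
Half-life 0.372 d → k = ln 2 / 0.372 = 1.863 d⁻¹.
Set 4.413·exp(−k·t) = 1.3 → t = ln(4.413/1.3)/k = 56680 s = 15.74 h.
Distance = v·t = 0.24·56680 = 13600 m = 13.60 km.

13.6 km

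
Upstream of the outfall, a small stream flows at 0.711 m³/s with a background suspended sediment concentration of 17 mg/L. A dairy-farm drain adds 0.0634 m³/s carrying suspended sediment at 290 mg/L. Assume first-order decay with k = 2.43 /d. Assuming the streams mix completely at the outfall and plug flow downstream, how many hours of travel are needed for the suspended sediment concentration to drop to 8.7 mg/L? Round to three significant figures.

14.9 h

Mixed concentration C = ΣQC/ΣQ = (0.7110·17.00 + 0.06340·290.0) / 0.7744 = 30.47/0.7744 = 39.35 mg/L.
39.35·exp(−k·t) = 8.7 → t = ln(39.35/8.7)/k = 53660 s = 14.91 h.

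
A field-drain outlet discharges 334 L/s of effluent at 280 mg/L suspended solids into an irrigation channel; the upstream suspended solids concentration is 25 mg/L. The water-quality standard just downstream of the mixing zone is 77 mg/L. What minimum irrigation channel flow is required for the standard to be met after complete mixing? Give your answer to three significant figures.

1300 L/s

Set C_mix = 77: (Q·25.00 + 334.0·280.0) / (Q + 334.0) = 77
→ Q = 334.0·(280.0 − 77)/(77 − 25.00) = 1304 L/s.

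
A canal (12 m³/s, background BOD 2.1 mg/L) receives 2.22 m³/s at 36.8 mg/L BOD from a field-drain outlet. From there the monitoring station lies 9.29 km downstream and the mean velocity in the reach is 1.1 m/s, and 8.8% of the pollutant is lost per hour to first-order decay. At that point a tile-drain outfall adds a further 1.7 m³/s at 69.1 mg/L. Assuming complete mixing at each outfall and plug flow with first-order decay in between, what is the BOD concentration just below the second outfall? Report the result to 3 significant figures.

Conservation of mass: C = (12.00·2.100 + 2.220·36.80) / 14.22 = 106.9/14.22 = 7.517 mg/L; combined flow 14.22 m³/s.
Travel time t = 9.29·1000 / 1.1 = 8445 s = 2.346 h.
8.8%/h lost → k = −ln(1 − 0.088) = 0.09212 h⁻¹.
Decay over the reach: 7.517·exp(−kt) = 7.517·0.8057 = 6.056 mg/L.
At the second outfall, C = (14.22·6.056 + 1.700·69.10) / (14.22 + 1.700) = 12.79 mg/L.

12.8 mg/L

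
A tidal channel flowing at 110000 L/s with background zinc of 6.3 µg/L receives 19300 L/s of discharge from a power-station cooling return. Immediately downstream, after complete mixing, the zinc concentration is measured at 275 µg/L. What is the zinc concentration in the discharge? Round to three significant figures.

1810 µg/L

Mass balance: 110000·6.300 + 19300·Cₑ = 129300·275.0
→ Cₑ = (129300·275.0 − 110000·6.300) / 19300 = 1806 µg/L.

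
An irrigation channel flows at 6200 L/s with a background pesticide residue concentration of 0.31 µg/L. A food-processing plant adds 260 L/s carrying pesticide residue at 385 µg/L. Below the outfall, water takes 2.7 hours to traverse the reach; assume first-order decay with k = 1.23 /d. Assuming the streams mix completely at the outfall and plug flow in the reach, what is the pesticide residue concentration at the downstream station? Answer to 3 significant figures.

Mass balance: C = (6200·0.3100 + 260.0·385.0) / 6460 = 102000/6460 = 15.79 µg/L.
Applying C = C₀e^(−kt): 15.79 × 0.8708 = 13.75 µg/L.

13.8 µg/L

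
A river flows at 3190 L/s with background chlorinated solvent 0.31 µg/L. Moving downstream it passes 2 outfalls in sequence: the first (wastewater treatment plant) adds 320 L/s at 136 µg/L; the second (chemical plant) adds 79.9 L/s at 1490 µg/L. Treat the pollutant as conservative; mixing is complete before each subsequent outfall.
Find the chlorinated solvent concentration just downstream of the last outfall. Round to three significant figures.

Below outfall 1: Q → 3510 L/s, C = (3190·0.3100 + 320.0·136.0)/3510 = 12.68 µg/L.
Below outfall 2: Q → 3590 L/s, C = (3510·12.68 + 79.90·1490)/3590 = 45.56 µg/L.

45.6 µg/L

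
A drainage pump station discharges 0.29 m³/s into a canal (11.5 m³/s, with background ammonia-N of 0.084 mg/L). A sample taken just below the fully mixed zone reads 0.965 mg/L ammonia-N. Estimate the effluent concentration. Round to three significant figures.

35.9 mg/L

Mass balance: 11.50·0.08400 + 0.2900·Cₑ = 11.79·0.9650
→ Cₑ = (11.79·0.9650 − 11.50·0.08400) / 0.2900 = 35.90 mg/L.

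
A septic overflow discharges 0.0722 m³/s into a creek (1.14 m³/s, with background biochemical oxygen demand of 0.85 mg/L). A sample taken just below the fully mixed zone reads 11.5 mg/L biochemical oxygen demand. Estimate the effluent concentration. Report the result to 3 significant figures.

180 mg/L

Mass balance: 1.140·0.8500 + 0.07220·Cₑ = 1.212·11.50
→ Cₑ = (1.212·11.50 − 1.140·0.8500) / 0.07220 = 179.7 mg/L.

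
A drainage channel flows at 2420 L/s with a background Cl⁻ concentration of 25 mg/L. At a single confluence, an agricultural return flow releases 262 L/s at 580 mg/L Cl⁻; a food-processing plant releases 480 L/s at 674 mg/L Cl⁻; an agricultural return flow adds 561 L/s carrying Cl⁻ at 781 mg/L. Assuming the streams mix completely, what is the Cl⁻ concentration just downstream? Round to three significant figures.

After mixing, C = (2420·25.00 + 262.0·580.0 + 480.0·674.0 + 561.0·781.0) / 3723 = 974100/3723 = 261.6 mg/L.

262 mg/L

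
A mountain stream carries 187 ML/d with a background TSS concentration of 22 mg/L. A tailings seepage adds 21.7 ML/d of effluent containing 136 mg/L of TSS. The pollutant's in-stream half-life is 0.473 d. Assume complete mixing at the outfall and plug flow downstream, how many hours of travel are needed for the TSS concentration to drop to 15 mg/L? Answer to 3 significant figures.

13.3 h

After mixing, C = (187.0·22.00 + 21.70·136.0) / 208.7 = 7065/208.7 = 33.85 mg/L.
Half-life 0.473 d → k = ln 2 / 0.473 = 1.465 d⁻¹.
33.85·exp(−k·t) = 15 → t = ln(33.85/15)/k = 47990 s = 13.33 h.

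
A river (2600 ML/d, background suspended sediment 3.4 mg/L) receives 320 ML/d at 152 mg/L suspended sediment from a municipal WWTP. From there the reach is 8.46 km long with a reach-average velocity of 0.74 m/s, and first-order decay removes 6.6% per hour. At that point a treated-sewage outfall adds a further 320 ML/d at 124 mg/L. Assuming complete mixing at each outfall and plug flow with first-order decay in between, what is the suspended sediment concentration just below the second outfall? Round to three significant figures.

26.5 mg/L

Flow-weighted average: C = (2600·3.400 + 320.0·152.0) / 2920 = 57480/2920 = 19.68 mg/L; combined flow 2920 ML/d.
Travel time t = 8.46·1000 / 0.74 = 11430 s = 3.176 h.
6.6%/h lost → k = −ln(1 − 0.066) = 0.06828 h⁻¹.
After decay, C = 19.68 × e^(−kt) = 19.68 × 0.8051 = 15.85 mg/L.
Second outfall: C = (2920·15.85 + 320.0·124.0)/3240 = 26.53 mg/L.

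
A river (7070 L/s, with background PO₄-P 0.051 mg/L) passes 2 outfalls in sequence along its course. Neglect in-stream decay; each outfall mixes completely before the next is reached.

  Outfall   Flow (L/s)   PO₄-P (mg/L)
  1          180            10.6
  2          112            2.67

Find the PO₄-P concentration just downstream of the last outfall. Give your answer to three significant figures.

Below outfall 1: Q → 7250 L/s, C = (7070·0.05100 + 180.0·10.60)/7250 = 0.3129 mg/L.
Below outfall 2: Q → 7362 L/s, C = (7250·0.3129 + 112.0·2.670)/7362 = 0.3488 mg/L.

0.349 mg/L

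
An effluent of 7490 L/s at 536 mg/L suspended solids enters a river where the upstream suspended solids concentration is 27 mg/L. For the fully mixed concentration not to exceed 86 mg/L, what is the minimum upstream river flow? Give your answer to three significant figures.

57100 L/s

Set C_mix = 86: (Q·27.00 + 7490·536.0) / (Q + 7490) = 86
→ Q = 7490·(536.0 − 86)/(86 − 27.00) = 57130 L/s.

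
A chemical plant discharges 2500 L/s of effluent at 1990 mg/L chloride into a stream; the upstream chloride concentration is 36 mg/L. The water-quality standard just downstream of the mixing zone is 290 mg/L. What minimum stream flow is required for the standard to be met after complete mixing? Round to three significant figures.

Set C_mix = 290: (Q·36.00 + 2500·1990) / (Q + 2500) = 290
→ Q = 2500·(1990 − 290)/(290 − 36.00) = 16730 L/s.

16700 L/s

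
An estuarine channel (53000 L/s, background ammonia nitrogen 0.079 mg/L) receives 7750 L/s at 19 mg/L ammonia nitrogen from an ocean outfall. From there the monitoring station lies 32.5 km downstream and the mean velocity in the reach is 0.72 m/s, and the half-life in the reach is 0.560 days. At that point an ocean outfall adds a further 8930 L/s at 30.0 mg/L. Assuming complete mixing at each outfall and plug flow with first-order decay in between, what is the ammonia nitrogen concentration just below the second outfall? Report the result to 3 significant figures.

Flow-weighted average: C = (53000·0.07900 + 7750·19.00) / 60750 = 151400/60750 = 2.493 mg/L; combined flow 60750 L/s.
Travel time t = 32.5·1000 / 0.72 = 45140 s = 12.54 h.
Half-life 0.560 d → k = ln 2 / 0.560 = 1.238 d⁻¹.
Applying C = C₀e^(−kt): 2.493 × 0.5238 = 1.306 mg/L.
Second outfall: C = (60750·1.306 + 8930·30.00)/69680 = 4.983 mg/L.

4.98 mg/L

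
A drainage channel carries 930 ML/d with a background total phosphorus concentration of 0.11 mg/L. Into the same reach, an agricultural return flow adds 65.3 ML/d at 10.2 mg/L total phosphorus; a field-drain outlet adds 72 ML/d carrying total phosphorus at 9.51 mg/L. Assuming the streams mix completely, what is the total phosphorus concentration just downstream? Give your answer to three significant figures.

1.36 mg/L

Mixed concentration C = ΣQC/ΣQ = (930.0·0.1100 + 65.30·10.20 + 72.00·9.510) / 1067 = 1453/1067 = 1.361 mg/L.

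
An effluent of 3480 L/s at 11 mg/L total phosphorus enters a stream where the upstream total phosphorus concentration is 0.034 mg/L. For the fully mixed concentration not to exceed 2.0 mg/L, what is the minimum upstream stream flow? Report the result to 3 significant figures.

Set C_mix = 2.0: (Q·0.03400 + 3480·11.00) / (Q + 3480) = 2.0
→ Q = 3480·(11.00 − 2.0)/(2.0 − 0.03400) = 15930 L/s.

15900 L/s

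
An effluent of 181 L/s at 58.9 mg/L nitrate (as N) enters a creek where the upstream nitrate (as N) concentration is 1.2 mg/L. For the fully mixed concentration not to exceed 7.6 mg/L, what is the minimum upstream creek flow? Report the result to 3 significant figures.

1450 L/s

Set C_mix = 7.6: (Q·1.200 + 181.0·58.90) / (Q + 181.0) = 7.6
→ Q = 181.0·(58.90 − 7.6)/(7.6 − 1.200) = 1451 L/s.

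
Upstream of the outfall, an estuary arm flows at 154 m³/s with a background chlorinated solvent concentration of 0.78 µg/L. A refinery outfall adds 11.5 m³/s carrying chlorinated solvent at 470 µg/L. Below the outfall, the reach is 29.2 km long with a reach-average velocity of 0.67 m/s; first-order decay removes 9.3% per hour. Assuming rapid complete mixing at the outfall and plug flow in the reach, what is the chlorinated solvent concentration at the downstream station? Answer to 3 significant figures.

10.2 µg/L

Mass balance: C = (154.0·0.7800 + 11.50·470.0) / 165.5 = 5525/165.5 = 33.38 µg/L.
Travel time t = 29.2·1000 / 0.67 = 43580 s = 12.11 h.
9.3%/h lost → k = −ln(1 − 0.093) = 0.09761 h⁻¹.
Applying C = C₀e^(−kt): 33.38 × 0.3068 = 10.24 µg/L.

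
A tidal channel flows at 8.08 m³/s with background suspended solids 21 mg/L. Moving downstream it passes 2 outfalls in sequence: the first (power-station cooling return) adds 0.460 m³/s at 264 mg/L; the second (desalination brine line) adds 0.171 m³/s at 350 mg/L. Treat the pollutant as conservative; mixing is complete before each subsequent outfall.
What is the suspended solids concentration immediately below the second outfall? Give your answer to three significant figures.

Below outfall 1: Q → 8.540 m³/s, C = (8.080·21.00 + 0.4600·264.0)/8.540 = 34.09 mg/L.
Below outfall 2: Q → 8.711 m³/s, C = (8.540·34.09 + 0.1710·350.0)/8.711 = 40.29 mg/L.

40.3 mg/L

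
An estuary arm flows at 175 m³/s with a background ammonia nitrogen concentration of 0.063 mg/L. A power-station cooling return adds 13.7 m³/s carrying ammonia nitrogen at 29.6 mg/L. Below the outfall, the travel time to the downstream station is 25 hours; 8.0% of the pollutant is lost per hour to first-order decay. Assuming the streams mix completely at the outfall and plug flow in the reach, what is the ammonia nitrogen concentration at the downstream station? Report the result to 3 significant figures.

0.275 mg/L

Mass balance: C = (175.0·0.06300 + 13.70·29.60) / 188.7 = 416.5/188.7 = 2.207 mg/L.
8.0%/h lost → k = −ln(1 − 0.08) = 0.08338 h⁻¹.
Decay over the reach: 2.207·exp(−kt) = 2.207·0.1244 = 0.2745 mg/L.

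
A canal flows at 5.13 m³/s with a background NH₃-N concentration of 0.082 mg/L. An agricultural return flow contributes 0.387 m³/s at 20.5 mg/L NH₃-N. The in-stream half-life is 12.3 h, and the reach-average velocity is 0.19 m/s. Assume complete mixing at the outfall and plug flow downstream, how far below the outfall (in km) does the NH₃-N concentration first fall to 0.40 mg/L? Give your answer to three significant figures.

Flow-weighted average: C = (5.130·0.08200 + 0.3870·20.50) / 5.517 = 8.354/5.517 = 1.514 mg/L.
Half-life 12.3 h → k = ln 2 / 12.3 = 0.05635 h⁻¹ = 1.352 d⁻¹.
Set 1.514·exp(−k·t) = 0.40 → t = ln(1.514/0.40)/k = 85040 s = 23.62 h.
Distance = v·t = 0.19·85040 = 16160 m = 16.16 km.

16.2 km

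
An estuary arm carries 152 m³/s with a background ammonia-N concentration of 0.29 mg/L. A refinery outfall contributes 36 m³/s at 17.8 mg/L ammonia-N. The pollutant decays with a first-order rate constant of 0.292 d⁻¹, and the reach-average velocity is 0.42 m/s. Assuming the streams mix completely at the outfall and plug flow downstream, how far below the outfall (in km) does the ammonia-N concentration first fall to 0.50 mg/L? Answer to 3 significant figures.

Mass balance: C = (152.0·0.2900 + 36.00·17.80) / 188.0 = 684.9/188.0 = 3.643 mg/L.
Set 3.643·exp(−k·t) = 0.50 → t = ln(3.643/0.50)/k = 587600 s = 163.2 h.
Distance = v·t = 0.42·587600 = 246800 m = 246.8 km.

247 km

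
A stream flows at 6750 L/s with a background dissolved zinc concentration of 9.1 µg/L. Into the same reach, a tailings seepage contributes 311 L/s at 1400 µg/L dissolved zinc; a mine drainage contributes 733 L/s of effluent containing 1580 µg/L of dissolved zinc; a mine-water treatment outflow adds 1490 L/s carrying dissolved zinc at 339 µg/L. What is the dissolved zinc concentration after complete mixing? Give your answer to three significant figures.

233 µg/L

After mixing, C = (6750·9.100 + 311.0·1400 + 733.0·1580 + 1490·339.0) / 9284 = 2160000/9284 = 232.7 µg/L.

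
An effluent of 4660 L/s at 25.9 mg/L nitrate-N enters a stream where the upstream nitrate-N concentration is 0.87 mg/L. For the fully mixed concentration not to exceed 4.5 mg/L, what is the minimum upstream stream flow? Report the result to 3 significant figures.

Set C_mix = 4.5: (Q·0.8700 + 4660·25.90) / (Q + 4660) = 4.5
→ Q = 4660·(25.90 − 4.5)/(4.5 − 0.8700) = 27470 L/s.

27500 L/s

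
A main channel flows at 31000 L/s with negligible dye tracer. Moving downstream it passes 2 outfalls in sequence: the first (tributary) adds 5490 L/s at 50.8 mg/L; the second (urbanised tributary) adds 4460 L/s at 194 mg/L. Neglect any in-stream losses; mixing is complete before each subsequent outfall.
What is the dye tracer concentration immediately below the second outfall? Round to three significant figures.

27.9 mg/L

After outfall 1: Q = 31000 + 5490 = 36490 L/s; C = (31000·0 + 5490·50.80)/36490 = 7.643 mg/L.
After outfall 2: Q = 36490 + 4460 = 40950 L/s; C = (36490·7.643 + 4460·194.0)/40950 = 27.94 mg/L.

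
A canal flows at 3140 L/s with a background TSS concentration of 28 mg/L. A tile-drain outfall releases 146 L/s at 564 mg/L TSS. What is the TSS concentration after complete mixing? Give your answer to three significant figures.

51.8 mg/L

Flow-weighted average: C = (3140·28.00 + 146.0·564.0) / 3286 = 170300/3286 = 51.81 mg/L.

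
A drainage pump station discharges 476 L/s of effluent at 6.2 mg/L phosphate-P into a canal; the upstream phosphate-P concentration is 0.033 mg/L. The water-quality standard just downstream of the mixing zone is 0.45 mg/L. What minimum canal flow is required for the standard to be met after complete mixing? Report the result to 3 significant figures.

6560 L/s

Set C_mix = 0.45: (Q·0.03300 + 476.0·6.200) / (Q + 476.0) = 0.45
→ Q = 476.0·(6.200 − 0.45)/(0.45 − 0.03300) = 6564 L/s.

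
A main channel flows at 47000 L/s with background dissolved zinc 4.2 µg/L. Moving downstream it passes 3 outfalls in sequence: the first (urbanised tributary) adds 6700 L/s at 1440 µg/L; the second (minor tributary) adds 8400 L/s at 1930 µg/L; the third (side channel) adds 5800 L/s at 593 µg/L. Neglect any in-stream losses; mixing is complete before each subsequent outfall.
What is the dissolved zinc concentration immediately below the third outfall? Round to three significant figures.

Below outfall 1: Q → 53700 L/s, C = (47000·4.200 + 6700·1440)/53700 = 183.3 µg/L.
Below outfall 2: Q → 62100 L/s, C = (53700·183.3 + 8400·1930)/62100 = 419.6 µg/L.
Below outfall 3: Q → 67900 L/s, C = (62100·419.6 + 5800·593.0)/67900 = 434.4 µg/L.

434 µg/L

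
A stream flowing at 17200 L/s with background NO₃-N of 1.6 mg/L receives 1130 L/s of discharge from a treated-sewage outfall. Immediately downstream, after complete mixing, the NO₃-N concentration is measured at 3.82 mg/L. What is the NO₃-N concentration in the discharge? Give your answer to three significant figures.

Mass balance: 17200·1.600 + 1130·Cₑ = 18330·3.820
→ Cₑ = (18330·3.820 − 17200·1.600) / 1130 = 37.61 mg/L.

37.6 mg/L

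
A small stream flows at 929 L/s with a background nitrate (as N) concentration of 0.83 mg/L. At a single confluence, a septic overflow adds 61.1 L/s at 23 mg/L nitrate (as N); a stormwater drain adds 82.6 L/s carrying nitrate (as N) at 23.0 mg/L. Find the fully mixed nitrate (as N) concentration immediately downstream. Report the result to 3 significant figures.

3.80 mg/L

Conservation of mass: C = (929.0·0.8300 + 61.10·23.00 + 82.60·23.00) / 1073 = 4076/1073 = 3.800 mg/L.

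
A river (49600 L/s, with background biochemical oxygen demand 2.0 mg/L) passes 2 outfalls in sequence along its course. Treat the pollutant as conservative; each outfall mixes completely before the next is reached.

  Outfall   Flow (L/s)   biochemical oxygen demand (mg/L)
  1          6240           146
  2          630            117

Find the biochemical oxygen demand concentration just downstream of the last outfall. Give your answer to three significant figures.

19.2 mg/L

Below outfall 1: Q → 55840 L/s, C = (49600·2.000 + 6240·146.0)/55840 = 18.09 mg/L.
Below outfall 2: Q → 56470 L/s, C = (55840·18.09 + 630.0·117.0)/56470 = 19.20 mg/L.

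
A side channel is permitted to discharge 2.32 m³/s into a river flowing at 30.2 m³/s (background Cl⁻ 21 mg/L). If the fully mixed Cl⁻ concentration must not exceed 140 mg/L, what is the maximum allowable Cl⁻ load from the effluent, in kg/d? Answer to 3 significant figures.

339000 kg/d

Mass balance at the limit: 30.20·21.00 + 2.320·Cₑ = 32.52·140 → Cₑ = 1689 mg/L.
Load = 2.320 m³/s × 1689 g/m³ × 86 400 s/d = 338600 kg/d.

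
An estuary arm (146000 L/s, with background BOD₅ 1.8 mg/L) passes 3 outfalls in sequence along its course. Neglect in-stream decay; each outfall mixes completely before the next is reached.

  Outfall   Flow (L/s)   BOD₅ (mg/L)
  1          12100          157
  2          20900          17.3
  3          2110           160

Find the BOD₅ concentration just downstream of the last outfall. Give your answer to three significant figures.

15.8 mg/L

Outfall 1: combined Q = 158100 L/s; C = (146000·1.800 + 12100·157.0)/158100 = 13.68 mg/L.
Outfall 2: combined Q = 179000 L/s; C = (158100·13.68 + 20900·17.30)/179000 = 14.10 mg/L.
Outfall 3: combined Q = 181100 L/s; C = (179000·14.10 + 2110·160.0)/181100 = 15.80 mg/L.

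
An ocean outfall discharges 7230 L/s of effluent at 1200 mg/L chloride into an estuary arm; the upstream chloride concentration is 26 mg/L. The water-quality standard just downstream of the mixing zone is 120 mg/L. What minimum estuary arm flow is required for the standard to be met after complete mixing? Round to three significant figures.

Set C_mix = 120: (Q·26.00 + 7230·1200) / (Q + 7230) = 120
→ Q = 7230·(1200 − 120)/(120 − 26.00) = 83070 L/s.

83100 L/s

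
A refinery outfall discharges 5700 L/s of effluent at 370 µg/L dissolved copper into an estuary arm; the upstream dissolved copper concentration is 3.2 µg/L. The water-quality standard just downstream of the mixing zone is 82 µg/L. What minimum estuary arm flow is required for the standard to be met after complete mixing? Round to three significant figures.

Set C_mix = 82: (Q·3.200 + 5700·370.0) / (Q + 5700) = 82
→ Q = 5700·(370.0 − 82)/(82 − 3.200) = 20830 L/s.

20800 L/s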